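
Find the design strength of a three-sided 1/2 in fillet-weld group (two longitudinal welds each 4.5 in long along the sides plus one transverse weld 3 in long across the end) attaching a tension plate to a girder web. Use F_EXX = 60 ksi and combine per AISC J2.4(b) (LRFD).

t_e = 0.707 × 0.5 = 0.3535 in.
R_nwl = 0.6 × 60 × 0.3535 × 9 = 114.5 kip (longitudinal, 2 welds).
R_nwt = 0.6 × 60 × 0.3535 × 3 = 38.18 kip (transverse, base value).
(i) R_nwl + R_nwt = 152.7 kip; (ii) 0.85 R_nwl + 1.5 R_nwt = 154.6 kip.
R_n = max = 154.6 kip [governs: (ii)]; φR_n = 116 kip.

φR_n ≈ 116 kip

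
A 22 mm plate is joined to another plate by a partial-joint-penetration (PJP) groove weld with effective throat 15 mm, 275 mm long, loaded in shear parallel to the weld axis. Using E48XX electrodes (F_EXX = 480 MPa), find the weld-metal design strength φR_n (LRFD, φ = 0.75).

Effective throat (given) t_e = 15 mm.
A_we = 15 × 275 = 4125 mm².
F_nw = 0.6 F_EXX = 288 MPa.
φR_n = 0.75 × 288 × 4125 × 10⁻³ = 891 kN.

φR_n ≈ 891 kN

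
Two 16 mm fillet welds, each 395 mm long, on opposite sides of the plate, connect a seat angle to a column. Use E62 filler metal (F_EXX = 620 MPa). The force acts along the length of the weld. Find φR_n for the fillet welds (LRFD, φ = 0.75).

φR_n ≈ 2490 kN

Effective throat t_e = 0.707 × 16 = 11.31 mm.
Total length L = 790 mm; A_we = 11.31 × 790 = 8936 mm².
F_nw = 0.6 F_EXX = 0.6 × 620 = 372 MPa.
φR_n = 0.75 × 372 × 8936 × 10⁻³ = 2493 kN.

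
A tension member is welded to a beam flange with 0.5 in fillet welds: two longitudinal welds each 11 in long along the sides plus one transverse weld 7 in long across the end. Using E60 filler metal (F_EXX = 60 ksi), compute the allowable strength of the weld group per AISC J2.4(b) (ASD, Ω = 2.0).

t_e = 0.707 × 0.5 = 0.3535 in.
R_nwl = 0.6 × 60 × 0.3535 × 22 = 280 kip (longitudinal, 2 welds).
R_nwt = 0.6 × 60 × 0.3535 × 7 = 89.08 kip (transverse, base value).
(i) R_nwl + R_nwt = 369.1 kip; (ii) 0.85 R_nwl + 1.5 R_nwt = 371.6 kip.
R_n = max = 371.6 kip [governs: (ii)]; R_n/Ω = 185.8 kip.

R_n/Ω ≈ 186 kip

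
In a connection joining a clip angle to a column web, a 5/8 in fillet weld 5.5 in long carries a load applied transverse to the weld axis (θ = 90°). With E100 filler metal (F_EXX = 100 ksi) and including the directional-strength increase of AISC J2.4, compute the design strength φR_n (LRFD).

φR_n ≈ 164 kips

t_e = 0.707 × 0.625 = 0.4419 in; A_we = 0.4419 × 5.5 = 2.43 in².
Directional factor: 1.0 + 0.5 sin^1.5(90°) = 1.5.
F_nw = 0.6 × 100 × 1.5 = 90 ksi.
φR_n = 0.75 × 90 × 2.43 = 164 kips.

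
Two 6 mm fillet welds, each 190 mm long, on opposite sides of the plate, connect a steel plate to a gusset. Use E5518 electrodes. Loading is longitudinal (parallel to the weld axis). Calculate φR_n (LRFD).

E55XX → F_EXX = 550 MPa.
Effective throat t_e = 0.707 × 6 = 4.242 mm.
Total length L = 380 mm; A_we = 4.242 × 380 = 1612 mm².
F_nw = 0.6 F_EXX = 0.6 × 550 = 330 MPa.
φR_n = 0.75 × 330 × 1612 × 10⁻³ = 399 kN.

φR_n ≈ 399 kN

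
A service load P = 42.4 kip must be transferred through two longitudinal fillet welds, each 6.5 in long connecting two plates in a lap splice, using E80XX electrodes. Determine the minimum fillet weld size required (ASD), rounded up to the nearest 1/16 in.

E80XX → F_EXX = 80 ksi.
Total weld length L = 13 in.
Required throat t_e = P × Ω / (0.6 F_EXX × L) = 42.4 × 2.0 / (0.6 × 80 × 13) = 0.1359 in.
Required leg w = t_e / 0.707 = 0.1922 in → use 1/4 in.

w = 1/4 in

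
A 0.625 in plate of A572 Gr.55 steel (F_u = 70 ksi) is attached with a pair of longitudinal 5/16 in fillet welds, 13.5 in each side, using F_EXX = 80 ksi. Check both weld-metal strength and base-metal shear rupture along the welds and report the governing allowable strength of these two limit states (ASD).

R_n/Ω ≈ 143 kips (weld metal governs)

t_e = 0.707 × 0.3125 = 0.2209 in; L = 27 in.
Weld metal: R_n/Ω = (1/2.0) × 0.6 × 80 × 0.2209 × 27 = 143.2 kips.
Base metal (shear rupture): R_n/Ω = (1/2.0) × 0.6 × 70 × 0.625 × 27 = 354.4 kips.
Governing: weld metal.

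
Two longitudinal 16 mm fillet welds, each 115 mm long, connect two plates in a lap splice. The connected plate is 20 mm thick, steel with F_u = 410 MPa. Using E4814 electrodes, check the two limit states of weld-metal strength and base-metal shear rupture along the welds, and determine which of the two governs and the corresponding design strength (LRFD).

φR_n ≈ 562 kN (weld metal governs)

E48XX → F_EXX = 480 MPa.
t_e = 0.707 × 16 = 11.31 mm; L = 230 mm.
Weld metal: φR_n = 0.75 × 0.6 × 480 × 11.31 × 230 × 10⁻³ = 562 kN.
Base metal (shear rupture): φR_n = 0.75 × 0.6 × 410 × 20 × 230 × 10⁻³ = 848.7 kN.
Governing: weld metal.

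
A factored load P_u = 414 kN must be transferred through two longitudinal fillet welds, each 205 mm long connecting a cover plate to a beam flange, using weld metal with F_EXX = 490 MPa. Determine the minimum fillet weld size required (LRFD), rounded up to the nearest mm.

w = 7 mm

Total weld length L = 410 mm.
Required throat t_e = P_u / (φ × 0.6 F_EXX × L) = 414 / (0.75 × 0.6 × 490 × 410 × 10⁻³) = 4.579 mm.
Required leg w = t_e / 0.707 = 6.477 mm → use 7 mm.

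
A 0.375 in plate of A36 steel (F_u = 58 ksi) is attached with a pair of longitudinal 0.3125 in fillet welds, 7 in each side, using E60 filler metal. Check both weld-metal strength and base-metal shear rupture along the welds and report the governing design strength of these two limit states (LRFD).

φR_n ≈ 83.5 kip (weld metal governs)

E60XX → F_EXX = 60 ksi.
t_e = 0.707 × 0.3125 = 0.2209 in; L = 14 in.
Weld metal: φR_n = 0.75 × 0.6 × 60 × 0.2209 × 14 = 83.51 kip.
Base metal (shear rupture): φR_n = 0.75 × 0.6 × 58 × 0.375 × 14 = 137 kip.
Governing: weld metal.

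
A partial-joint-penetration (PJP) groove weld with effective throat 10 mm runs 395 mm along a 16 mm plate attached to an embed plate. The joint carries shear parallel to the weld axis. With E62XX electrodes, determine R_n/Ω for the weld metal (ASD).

R_n/Ω ≈ 735 kN

E62XX → F_EXX = 620 MPa.
Effective throat (given) t_e = 10 mm.
A_we = 10 × 395 = 3950 mm².
F_nw = 0.6 F_EXX = 372 MPa.
R_n/Ω = (372 × 3950) / 2.0 × 10⁻³ = 734.7 kN.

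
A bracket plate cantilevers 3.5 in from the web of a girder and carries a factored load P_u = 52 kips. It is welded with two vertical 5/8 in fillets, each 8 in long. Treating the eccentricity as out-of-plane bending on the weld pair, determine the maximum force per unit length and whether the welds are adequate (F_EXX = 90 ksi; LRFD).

f_max ≈ 9.13 kip/in; adequate

L_w = 2 × 8 = 16 in; section modulus (unit throat) S = 2 × L²/6 = 21.33 in².
Direct shear f_v = P/L_w = 52/16 = 3.25 kip/in.
Moment M = P × e = 52 × 3.5 = 182 kip·in; bending f_b = M/S = 8.531 kip/in.
f_max = √(f_v² + f_b²) = √(3.25² + 8.531²) = 9.129 kip/in.
φr_n = 0.75 × 0.6 × 90 × (0.707 × 0.625) = 17.9 kip/in → adequate.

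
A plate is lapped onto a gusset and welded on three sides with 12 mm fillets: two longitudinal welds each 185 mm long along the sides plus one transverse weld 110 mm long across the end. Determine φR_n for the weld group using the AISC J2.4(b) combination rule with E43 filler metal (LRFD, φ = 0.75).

φR_n ≈ 788 kN

E43XX → F_EXX = 430 MPa.
t_e = 0.707 × 12 = 8.484 mm.
R_nwl = 0.6 × 430 × 8.484 × 370 × 10⁻³ = 809.9 kN (longitudinal, 2 welds).
R_nwt = 0.6 × 430 × 8.484 × 110 × 10⁻³ = 240.8 kN (transverse, base value).
(i) R_nwl + R_nwt = 1051 kN; (ii) 0.85 R_nwl + 1.5 R_nwt = 1050 kN.
R_n = max = 1051 kN [governs: (i)]; φR_n = 788 kN.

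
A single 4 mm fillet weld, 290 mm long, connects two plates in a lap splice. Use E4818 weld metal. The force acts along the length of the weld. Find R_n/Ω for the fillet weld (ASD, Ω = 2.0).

E48XX → F_EXX = 480 MPa.
Effective throat t_e = 0.707 × 4 = 2.828 mm.
Total length L = 290 mm; A_we = 2.828 × 290 = 820.1 mm².
F_nw = 0.6 F_EXX = 0.6 × 480 = 288 MPa.
R_n = 288 × 820.1 × 10⁻³ = 236.2 kN; R_n/Ω = 236.2/2.0 = 118.1 kN.

R_n/Ω ≈ 118 kN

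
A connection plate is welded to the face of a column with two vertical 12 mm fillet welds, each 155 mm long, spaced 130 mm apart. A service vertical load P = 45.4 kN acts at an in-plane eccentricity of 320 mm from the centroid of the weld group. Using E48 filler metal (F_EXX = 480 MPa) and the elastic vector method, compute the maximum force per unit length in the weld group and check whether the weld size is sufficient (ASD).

f_max ≈ 863 N/mm; adequate

Total weld length L_w = 310 mm. Treat welds as unit-width lines.
Polar moment about centroid: J = 2[d³/12 + d(b/2)²] = 2[155³/12 + 155×65²] = 1930000 mm³.
Direct shear f_v = P/L_w = 45.4×10³ / 310 = 146.5 N/mm (vertical).
Torsion M = P·e = 45.4×10³ × 320 = 14528000 N·mm.
Critical point at (x, y) = (65, 77.5) from centroid. f_tx = M·y/J = 583.3 N/mm; f_ty = M·x/J = 489.2 N/mm.
Resultant f_max = √[f_tx² + (f_v + f_ty)²] = √[583.3² + (146.5 + 489.2)²] = 862.7 N/mm.
Capacity per unit length: r_n/Ω = (1/2.0) × 0.6 × 480 × (0.707 × 12) = 1222 N/mm.
862.7 ≤ 1222 → adequate.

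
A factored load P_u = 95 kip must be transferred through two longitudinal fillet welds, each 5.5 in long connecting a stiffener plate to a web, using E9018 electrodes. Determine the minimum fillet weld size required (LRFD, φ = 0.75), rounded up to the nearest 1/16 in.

w = 5/16 in

E90XX → F_EXX = 90 ksi.
Total weld length L = 11 in.
Required throat t_e = P_u / (φ × 0.6 F_EXX × L) = 95 / (0.75 × 0.6 × 90 × 11) = 0.2132 in.
Required leg w = t_e / 0.707 = 0.3016 in → use 5/16 in.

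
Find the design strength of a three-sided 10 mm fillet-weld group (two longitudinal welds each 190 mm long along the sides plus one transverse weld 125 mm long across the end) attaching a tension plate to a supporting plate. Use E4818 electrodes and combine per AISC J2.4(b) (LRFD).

φR_n ≈ 780 kN

E48XX → F_EXX = 480 MPa.
t_e = 0.707 × 10 = 7.07 mm.
R_nwl = 0.6 × 480 × 7.07 × 380 × 10⁻³ = 773.7 kN (longitudinal, 2 welds).
R_nwt = 0.6 × 480 × 7.07 × 125 × 10⁻³ = 254.5 kN (transverse, base value).
(i) R_nwl + R_nwt = 1028 kN; (ii) 0.85 R_nwl + 1.5 R_nwt = 1039 kN.
R_n = max = 1039 kN [governs: (ii)]; φR_n = 779.6 kN.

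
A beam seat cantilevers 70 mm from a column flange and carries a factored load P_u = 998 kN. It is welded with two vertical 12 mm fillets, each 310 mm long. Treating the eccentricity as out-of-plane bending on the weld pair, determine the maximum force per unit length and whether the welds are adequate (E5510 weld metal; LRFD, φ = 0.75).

E55XX → F_EXX = 550 MPa.
L_w = 2 × 310 = 620 mm; section modulus (unit throat) S = 2 × L²/6 = 32030 mm².
Direct shear f_v = P/L_w = 998×10³/620 = 1610 N/mm.
Moment M = P × e = 998×10³ × 70 = 69860000 N·mm; bending f_b = M/S = 2181 N/mm.
f_max = √(f_v² + f_b²) = √(1610² + 2181²) = 2711 N/mm.
φr_n = 0.75 × 0.6 × 550 × (0.707 × 12) = 2100 N/mm → NOT adequate.

f_max ≈ 2710 N/mm; NOT adequate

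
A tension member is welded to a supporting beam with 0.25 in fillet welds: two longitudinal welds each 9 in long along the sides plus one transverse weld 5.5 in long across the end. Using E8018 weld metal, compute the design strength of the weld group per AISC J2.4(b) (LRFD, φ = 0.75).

E80XX → F_EXX = 80 ksi.
t_e = 0.707 × 0.25 = 0.1767 in.
R_nwl = 0.6 × 80 × 0.1767 × 18 = 152.7 kip (longitudinal, 2 welds).
R_nwt = 0.6 × 80 × 0.1767 × 5.5 = 46.66 kip (transverse, base value).
(i) R_nwl + R_nwt = 199.4 kip; (ii) 0.85 R_nwl + 1.5 R_nwt = 199.8 kip.
R_n = max = 199.8 kip [governs: (ii)]; φR_n = 149.8 kip.

φR_n ≈ 150 kip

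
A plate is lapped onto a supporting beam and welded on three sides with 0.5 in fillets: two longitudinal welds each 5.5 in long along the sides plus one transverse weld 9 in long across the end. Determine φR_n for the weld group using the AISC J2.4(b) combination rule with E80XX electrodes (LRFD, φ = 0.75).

E80XX → F_EXX = 80 ksi.
t_e = 0.707 × 0.5 = 0.3535 in.
R_nwl = 0.6 × 80 × 0.3535 × 11 = 186.6 kip (longitudinal, 2 welds).
R_nwt = 0.6 × 80 × 0.3535 × 9 = 152.7 kip (transverse, base value).
(i) R_nwl + R_nwt = 339.4 kip; (ii) 0.85 R_nwl + 1.5 R_nwt = 387.7 kip.
R_n = max = 387.7 kip [governs: (ii)]; φR_n = 290.8 kip.

φR_n ≈ 291 kip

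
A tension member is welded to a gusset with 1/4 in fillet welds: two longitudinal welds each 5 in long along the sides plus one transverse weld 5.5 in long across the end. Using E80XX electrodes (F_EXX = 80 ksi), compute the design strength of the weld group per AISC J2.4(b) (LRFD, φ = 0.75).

t_e = 0.707 × 0.25 = 0.1767 in.
R_nwl = 0.6 × 80 × 0.1767 × 10 = 84.84 kips (longitudinal, 2 welds).
R_nwt = 0.6 × 80 × 0.1767 × 5.5 = 46.66 kips (transverse, base value).
(i) R_nwl + R_nwt = 131.5 kips; (ii) 0.85 R_nwl + 1.5 R_nwt = 142.1 kips.
R_n = max = 142.1 kips [governs: (ii)]; φR_n = 106.6 kips.

φR_n ≈ 107 kips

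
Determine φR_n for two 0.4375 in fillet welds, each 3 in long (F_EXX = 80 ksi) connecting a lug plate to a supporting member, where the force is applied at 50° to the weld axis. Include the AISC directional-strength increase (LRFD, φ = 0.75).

φR_n ≈ 89.2 kip

t_e = 0.707 × 0.4375 = 0.3093 in; A_we = 0.3093 × 6 = 1.856 in².
Directional factor: 1.0 + 0.5 sin^1.5(50°) = 1.335.
F_nw = 0.6 × 80 × 1.335 = 64.09 ksi.
φR_n = 0.75 × 64.09 × 1.856 = 89.21 kip.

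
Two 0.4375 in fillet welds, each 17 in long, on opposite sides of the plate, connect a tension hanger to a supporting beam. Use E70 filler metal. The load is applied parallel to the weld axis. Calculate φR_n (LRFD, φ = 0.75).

φR_n ≈ 331 kips

E70XX → F_EXX = 70 ksi.
Effective throat t_e = 0.707 × 0.4375 = 0.3093 in.
Total length L = 34 in; A_we = 0.3093 × 34 = 10.52 in².
F_nw = 0.6 F_EXX = 0.6 × 70 = 42 ksi.
φR_n = 0.75 × 42 × 10.52 = 331.3 kips.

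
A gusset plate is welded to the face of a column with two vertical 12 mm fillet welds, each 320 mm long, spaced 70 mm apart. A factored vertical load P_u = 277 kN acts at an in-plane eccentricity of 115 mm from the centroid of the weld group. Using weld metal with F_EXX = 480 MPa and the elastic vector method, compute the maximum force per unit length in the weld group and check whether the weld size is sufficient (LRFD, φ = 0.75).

Total weld length L_w = 640 mm. Treat welds as unit-width lines.
Polar moment about centroid: J = 2[d³/12 + d(b/2)²] = 2[320³/12 + 320×35²] = 6245000 mm³.
Direct shear f_v = P/L_w = 277×10³ / 640 = 432.8 N/mm (vertical).
Torsion M = P·e = 277×10³ × 115 = 31855000 N·mm.
Critical point at (x, y) = (35, 160) from centroid. f_tx = M·y/J = 816.1 N/mm; f_ty = M·x/J = 178.5 N/mm.
Resultant f_max = √[f_tx² + (f_v + f_ty)²] = √[816.1² + (432.8 + 178.5)²] = 1020 N/mm.
Capacity per unit length: φr_n = 0.75 × 0.6 × 480 × (0.707 × 12) = 1833 N/mm.
1020 ≤ 1833 → adequate.

f_max ≈ 1020 N/mm; adequate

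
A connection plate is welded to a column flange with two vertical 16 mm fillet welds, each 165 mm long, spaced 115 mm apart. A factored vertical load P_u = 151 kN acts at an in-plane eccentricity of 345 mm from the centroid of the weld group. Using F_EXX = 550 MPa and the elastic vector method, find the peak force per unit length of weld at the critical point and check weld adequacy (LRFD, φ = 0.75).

f_max ≈ 3130 N/mm; NOT adequate

Total weld length L_w = 330 mm. Treat welds as unit-width lines.
Polar moment about centroid: J = 2[d³/12 + d(b/2)²] = 2[165³/12 + 165×57.5²] = 1840000 mm³.
Direct shear f_v = P/L_w = 151×10³ / 330 = 457.6 N/mm (vertical).
Torsion M = P·e = 151×10³ × 345 = 52095000 N·mm.
Critical point at (x, y) = (57.5, 82.5) from centroid. f_tx = M·y/J = 2336 N/mm; f_ty = M·x/J = 1628 N/mm.
Resultant f_max = √[f_tx² + (f_v + f_ty)²] = √[2336² + (457.6 + 1628)²] = 3132 N/mm.
Capacity per unit length: φr_n = 0.75 × 0.6 × 550 × (0.707 × 16) = 2800 N/mm.
3132 > 2800 → NOT adequate.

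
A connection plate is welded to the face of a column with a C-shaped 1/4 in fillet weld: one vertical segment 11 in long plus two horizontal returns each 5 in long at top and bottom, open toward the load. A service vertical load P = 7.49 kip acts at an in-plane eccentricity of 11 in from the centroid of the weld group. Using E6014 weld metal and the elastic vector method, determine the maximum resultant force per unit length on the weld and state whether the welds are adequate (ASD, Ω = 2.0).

E60XX → F_EXX = 60 ksi.
Total weld length L_w = 21 in. Treat welds as unit-width lines.
Centroid: x̄ = 2×5×2.5 / 21 = 1.19 in from the vertical weld.
Polar moment about centroid: J = I_x + I_y = [11³/12 + 2×5×5.5²] + [11×1.19² + 2(5³/12 + 5×1.31²)] = 467 in³.
Direct shear f_v = P/L_w = 7.49 / 21 = 0.3567 kip/in (vertical).
Torsion M = P·e = 7.49 × 11 = 82.39 kip·in.
Critical point at (x, y) = (3.81, 5.5) from centroid. f_tx = M·y/J = 0.9704 kip/in; f_ty = M·x/J = 0.6721 kip/in.
Resultant f_max = √[f_tx² + (f_v + f_ty)²] = √[0.9704² + (0.3567 + 0.6721)²] = 1.414 kip/in.
Capacity per unit length: r_n/Ω = (1/2.0) × 0.6 × 60 × (0.707 × 0.25) = 3.181 kip/in.
1.414 ≤ 3.181 → adequate.

f_max ≈ 1.41 kip/in; adequate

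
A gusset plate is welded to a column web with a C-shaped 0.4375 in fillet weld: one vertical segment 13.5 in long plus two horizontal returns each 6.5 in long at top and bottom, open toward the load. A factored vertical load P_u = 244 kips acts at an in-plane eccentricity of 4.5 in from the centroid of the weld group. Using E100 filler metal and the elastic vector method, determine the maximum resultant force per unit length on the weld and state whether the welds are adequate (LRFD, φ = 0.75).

E100XX → F_EXX = 100 ksi.
Total weld length L_w = 26.5 in. Treat welds as unit-width lines.
Centroid: x̄ = 2×6.5×3.25 / 26.5 = 1.594 in from the vertical weld.
Polar moment about centroid: J = I_x + I_y = [13.5³/12 + 2×6.5×6.75²] + [13.5×1.594² + 2(6.5³/12 + 6.5×1.656²)] = 913.1 in³.
Direct shear f_v = P/L_w = 244 / 26.5 = 9.208 kip/in (vertical).
Torsion M = P·e = 244 × 4.5 = 1098 kip·in.
Critical point at (x, y) = (4.906, 6.75) from centroid. f_tx = M·y/J = 8.117 kip/in; f_ty = M·x/J = 5.899 kip/in.
Resultant f_max = √[f_tx² + (f_v + f_ty)²] = √[8.117² + (9.208 + 5.899)²] = 17.15 kip/in.
Capacity per unit length: φr_n = 0.75 × 0.6 × 100 × (0.707 × 0.4375) = 13.92 kip/in.
17.15 > 13.92 → NOT adequate.

f_max ≈ 17.1 kip/in; NOT adequate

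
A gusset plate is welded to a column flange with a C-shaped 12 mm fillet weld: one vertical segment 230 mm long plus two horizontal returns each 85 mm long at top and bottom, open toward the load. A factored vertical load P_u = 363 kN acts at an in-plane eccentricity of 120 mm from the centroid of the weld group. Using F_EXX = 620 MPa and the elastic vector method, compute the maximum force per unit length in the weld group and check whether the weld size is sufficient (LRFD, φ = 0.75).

Total weld length L_w = 400 mm. Treat welds as unit-width lines.
Centroid: x̄ = 2×85×42.5 / 400 = 18.06 mm from the vertical weld.
Polar moment about centroid: J = I_x + I_y = [230³/12 + 2×85×115²] + [230×18.06² + 2(85³/12 + 85×24.44²)] = 3541000 mm³.
Direct shear f_v = P/L_w = 363×10³ / 400 = 907.5 N/mm (vertical).
Torsion M = P·e = 363×10³ × 120 = 43560000 N·mm.
Critical point at (x, y) = (66.94, 115) from centroid. f_tx = M·y/J = 1415 N/mm; f_ty = M·x/J = 823.4 N/mm.
Resultant f_max = √[f_tx² + (f_v + f_ty)²] = √[1415² + (907.5 + 823.4)²] = 2235 N/mm.
Capacity per unit length: φr_n = 0.75 × 0.6 × 620 × (0.707 × 12) = 2367 N/mm.
2235 ≤ 2367 → adequate.

f_max ≈ 2240 N/mm; adequate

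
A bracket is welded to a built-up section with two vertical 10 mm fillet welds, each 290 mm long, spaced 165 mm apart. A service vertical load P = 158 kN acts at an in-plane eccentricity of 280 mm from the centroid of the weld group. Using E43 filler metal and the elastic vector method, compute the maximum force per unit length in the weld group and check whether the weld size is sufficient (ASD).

f_max ≈ 1080 N/mm; NOT adequate

E43XX → F_EXX = 430 MPa.
Total weld length L_w = 580 mm. Treat welds as unit-width lines.
Polar moment about centroid: J = 2[d³/12 + d(b/2)²] = 2[290³/12 + 290×82.5²] = 8012000 mm³.
Direct shear f_v = P/L_w = 158×10³ / 580 = 272.4 N/mm (vertical).
Torsion M = P·e = 158×10³ × 280 = 44240000 N·mm.
Critical point at (x, y) = (82.5, 145) from centroid. f_tx = M·y/J = 800.6 N/mm; f_ty = M·x/J = 455.5 N/mm.
Resultant f_max = √[f_tx² + (f_v + f_ty)²] = √[800.6² + (272.4 + 455.5)²] = 1082 N/mm.
Capacity per unit length: r_n/Ω = (1/2.0) × 0.6 × 430 × (0.707 × 10) = 912 N/mm.
1082 > 912 → NOT adequate.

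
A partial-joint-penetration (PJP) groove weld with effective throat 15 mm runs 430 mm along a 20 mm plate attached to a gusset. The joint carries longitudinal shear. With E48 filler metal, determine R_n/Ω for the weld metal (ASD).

R_n/Ω ≈ 929 kN

E48XX → F_EXX = 480 MPa.
Effective throat (given) t_e = 15 mm.
A_we = 15 × 430 = 6450 mm².
F_nw = 0.6 F_EXX = 288 MPa.
R_n/Ω = (288 × 6450) / 2.0 × 10⁻³ = 928.8 kN.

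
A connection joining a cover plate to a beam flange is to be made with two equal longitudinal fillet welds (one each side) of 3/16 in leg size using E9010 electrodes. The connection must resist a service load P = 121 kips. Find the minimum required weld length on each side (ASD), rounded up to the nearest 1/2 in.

E90XX → F_EXX = 90 ksi.
Throat t_e = 0.707 × 0.1875 = 0.1326 in.
r_n/Ω = (0.6 × 90 × 0.1326) / 2.0 = 3.579 kip/in.
L_req = P / (r_n/Ω) = 121 / 3.579 = 33.81 in total.
Per side: 33.81 / 2 = 16.9 in.
Round up → use L = 17 in on each side.

L = 17 in on each side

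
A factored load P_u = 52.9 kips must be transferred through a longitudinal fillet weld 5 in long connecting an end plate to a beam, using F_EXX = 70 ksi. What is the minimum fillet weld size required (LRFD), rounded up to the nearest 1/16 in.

w = 1/2 in

Total weld length L = 5 in.
Required throat t_e = P_u / (φ × 0.6 F_EXX × L) = 52.9 / (0.75 × 0.6 × 70 × 5) = 0.3359 in.
Required leg w = t_e / 0.707 = 0.4751 in → use 1/2 in.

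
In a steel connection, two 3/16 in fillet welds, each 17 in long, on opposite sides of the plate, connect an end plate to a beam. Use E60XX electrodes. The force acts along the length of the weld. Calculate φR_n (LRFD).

E60XX → F_EXX = 60 ksi.
Effective throat t_e = 0.707 × 0.1875 = 0.1326 in.
Total length L = 34 in; A_we = 0.1326 × 34 = 4.507 in².
F_nw = 0.6 F_EXX = 0.6 × 60 = 36 ksi.
φR_n = 0.75 × 36 × 4.507 = 121.7 kip.

φR_n ≈ 122 kip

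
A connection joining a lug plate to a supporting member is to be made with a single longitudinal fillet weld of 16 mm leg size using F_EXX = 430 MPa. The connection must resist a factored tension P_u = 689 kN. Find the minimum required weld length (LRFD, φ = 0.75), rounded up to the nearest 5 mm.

Throat t_e = 0.707 × 16 = 11.31 mm.
φr_n = 0.75 × 0.6 × 430 × 11.31 × 10⁻³ = 2.189 kN/mm.
L_req = P_u / φr_n = 689 / 2.189 = 314.8 mm total.
Round up → use L = 315 mm.

L = 315 mm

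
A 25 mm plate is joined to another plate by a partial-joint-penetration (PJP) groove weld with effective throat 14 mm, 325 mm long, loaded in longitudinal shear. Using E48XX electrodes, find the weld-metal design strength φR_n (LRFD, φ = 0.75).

φR_n ≈ 983 kN

E48XX → F_EXX = 480 MPa.
Effective throat (given) t_e = 14 mm.
A_we = 14 × 325 = 4550 mm².
F_nw = 0.6 F_EXX = 288 MPa.
φR_n = 0.75 × 288 × 4550 × 10⁻³ = 982.8 kN.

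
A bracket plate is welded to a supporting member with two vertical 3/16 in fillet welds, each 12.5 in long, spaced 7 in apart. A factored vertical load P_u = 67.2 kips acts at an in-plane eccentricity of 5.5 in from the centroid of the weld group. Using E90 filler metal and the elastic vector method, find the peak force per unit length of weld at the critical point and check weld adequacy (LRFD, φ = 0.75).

f_max ≈ 5.98 kip/in; NOT adequate

E90XX → F_EXX = 90 ksi.
Total weld length L_w = 25 in. Treat welds as unit-width lines.
Polar moment about centroid: J = 2[d³/12 + d(b/2)²] = 2[12.5³/12 + 12.5×3.5²] = 631.8 in³.
Direct shear f_v = P/L_w = 67.2 / 25 = 2.688 kip/in (vertical).
Torsion M = P·e = 67.2 × 5.5 = 369.6 kip·in.
Critical point at (x, y) = (3.5, 6.25) from centroid. f_tx = M·y/J = 3.656 kip/in; f_ty = M·x/J = 2.048 kip/in.
Resultant f_max = √[f_tx² + (f_v + f_ty)²] = √[3.656² + (2.688 + 2.048)²] = 5.983 kip/in.
Capacity per unit length: φr_n = 0.75 × 0.6 × 90 × (0.707 × 0.1875) = 5.369 kip/in.
5.983 > 5.369 → NOT adequate.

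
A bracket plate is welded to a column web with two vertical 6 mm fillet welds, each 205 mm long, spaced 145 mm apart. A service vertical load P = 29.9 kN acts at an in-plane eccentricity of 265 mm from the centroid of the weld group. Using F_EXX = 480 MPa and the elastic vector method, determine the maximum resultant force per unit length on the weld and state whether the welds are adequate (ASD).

f_max ≈ 325 N/mm; adequate

Total weld length L_w = 410 mm. Treat welds as unit-width lines.
Polar moment about centroid: J = 2[d³/12 + d(b/2)²] = 2[205³/12 + 205×72.5²] = 3591000 mm³.
Direct shear f_v = P/L_w = 29.9×10³ / 410 = 72.93 N/mm (vertical).
Torsion M = P·e = 29.9×10³ × 265 = 7923500 N·mm.
Critical point at (x, y) = (72.5, 102.5) from centroid. f_tx = M·y/J = 226.2 N/mm; f_ty = M·x/J = 160 N/mm.
Resultant f_max = √[f_tx² + (f_v + f_ty)²] = √[226.2² + (72.93 + 160)²] = 324.6 N/mm.
Capacity per unit length: r_n/Ω = (1/2.0) × 0.6 × 480 × (0.707 × 6) = 610.8 N/mm.
324.6 ≤ 610.8 → adequate.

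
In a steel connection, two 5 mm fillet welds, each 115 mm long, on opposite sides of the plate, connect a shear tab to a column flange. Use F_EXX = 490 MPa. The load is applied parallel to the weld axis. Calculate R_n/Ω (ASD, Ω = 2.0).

Effective throat t_e = 0.707 × 5 = 3.535 mm.
Total length L = 230 mm; A_we = 3.535 × 230 = 813 mm².
F_nw = 0.6 F_EXX = 0.6 × 490 = 294 MPa.
R_n = 294 × 813 × 10⁻³ = 239 kN; R_n/Ω = 239/2.0 = 119.5 kN.

R_n/Ω ≈ 120 kN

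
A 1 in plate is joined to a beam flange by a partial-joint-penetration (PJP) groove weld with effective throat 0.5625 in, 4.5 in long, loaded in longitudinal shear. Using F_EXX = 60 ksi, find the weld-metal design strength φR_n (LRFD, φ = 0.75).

Effective throat (given) t_e = 0.5625 in.
A_we = 0.5625 × 4.5 = 2.531 in².
F_nw = 0.6 F_EXX = 36 ksi.
φR_n = 0.75 × 36 × 2.531 = 68.34 kip.

φR_n ≈ 68.3 kip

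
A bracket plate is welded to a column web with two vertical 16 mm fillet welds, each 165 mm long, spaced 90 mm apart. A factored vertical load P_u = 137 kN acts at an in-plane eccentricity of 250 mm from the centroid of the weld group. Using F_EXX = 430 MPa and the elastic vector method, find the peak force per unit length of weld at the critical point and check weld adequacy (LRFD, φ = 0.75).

Total weld length L_w = 330 mm. Treat welds as unit-width lines.
Polar moment about centroid: J = 2[d³/12 + d(b/2)²] = 2[165³/12 + 165×45²] = 1417000 mm³.
Direct shear f_v = P/L_w = 137×10³ / 330 = 415.2 N/mm (vertical).
Torsion M = P·e = 137×10³ × 250 = 34250000 N·mm.
Critical point at (x, y) = (45, 82.5) from centroid. f_tx = M·y/J = 1994 N/mm; f_ty = M·x/J = 1088 N/mm.
Resultant f_max = √[f_tx² + (f_v + f_ty)²] = √[1994² + (415.2 + 1088)²] = 2497 N/mm.
Capacity per unit length: φr_n = 0.75 × 0.6 × 430 × (0.707 × 16) = 2189 N/mm.
2497 > 2189 → NOT adequate.

f_max ≈ 2500 N/mm; NOT adequate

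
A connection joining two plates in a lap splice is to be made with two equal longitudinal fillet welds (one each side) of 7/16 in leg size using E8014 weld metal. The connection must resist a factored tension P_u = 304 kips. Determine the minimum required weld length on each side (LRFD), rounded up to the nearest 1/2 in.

L = 14 in on each side

E80XX → F_EXX = 80 ksi.
Throat t_e = 0.707 × 0.4375 = 0.3093 in.
φr_n = 0.75 × 0.6 × 80 × 0.3093 = 11.14 kips/in.
L_req = P_u / φr_n = 304 / 11.14 = 27.3 in total.
Per side: 27.3 / 2 = 13.65 in.
Round up → use L = 14 in on each side.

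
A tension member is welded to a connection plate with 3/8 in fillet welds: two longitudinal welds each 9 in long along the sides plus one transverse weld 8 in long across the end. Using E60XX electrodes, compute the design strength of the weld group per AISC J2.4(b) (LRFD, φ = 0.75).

E60XX → F_EXX = 60 ksi.
t_e = 0.707 × 0.375 = 0.2651 in.
R_nwl = 0.6 × 60 × 0.2651 × 18 = 171.8 kip (longitudinal, 2 welds).
R_nwt = 0.6 × 60 × 0.2651 × 8 = 76.36 kip (transverse, base value).
(i) R_nwl + R_nwt = 248.2 kip; (ii) 0.85 R_nwl + 1.5 R_nwt = 260.6 kip.
R_n = max = 260.6 kip [governs: (ii)]; φR_n = 195.4 kip.

φR_n ≈ 195 kip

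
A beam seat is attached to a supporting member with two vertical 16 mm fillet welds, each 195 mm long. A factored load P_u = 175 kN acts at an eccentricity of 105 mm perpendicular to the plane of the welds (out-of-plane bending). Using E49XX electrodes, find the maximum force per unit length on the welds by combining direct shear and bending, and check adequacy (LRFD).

E49XX → F_EXX = 490 MPa.
L_w = 2 × 195 = 390 mm; section modulus (unit throat) S = 2 × L²/6 = 12680 mm².
Direct shear f_v = P/L_w = 175×10³/390 = 448.7 N/mm.
Moment M = P × e = 175×10³ × 105 = 18375000 N·mm; bending f_b = M/S = 1450 N/mm.
f_max = √(f_v² + f_b²) = √(448.7² + 1450²) = 1518 N/mm.
φr_n = 0.75 × 0.6 × 490 × (0.707 × 16) = 2494 N/mm → adequate.

f_max ≈ 1520 N/mm; adequate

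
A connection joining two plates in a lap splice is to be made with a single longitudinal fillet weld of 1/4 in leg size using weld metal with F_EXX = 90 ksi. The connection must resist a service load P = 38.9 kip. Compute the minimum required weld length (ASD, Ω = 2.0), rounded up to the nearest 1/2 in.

Throat t_e = 0.707 × 0.25 = 0.1767 in.
r_n/Ω = (0.6 × 90 × 0.1767) / 2.0 = 4.772 kip/in.
L_req = P / (r_n/Ω) = 38.9 / 4.772 = 8.151 in total.
Round up → use L = 8.5 in.

L = 8.5 in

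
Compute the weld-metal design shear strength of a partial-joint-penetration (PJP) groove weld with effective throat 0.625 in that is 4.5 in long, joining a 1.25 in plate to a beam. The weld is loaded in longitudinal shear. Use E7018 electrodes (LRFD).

E70XX → F_EXX = 70 ksi.
Effective throat (given) t_e = 0.625 in.
A_we = 0.625 × 4.5 = 2.812 in².
F_nw = 0.6 F_EXX = 42 ksi.
φR_n = 0.75 × 42 × 2.812 = 88.59 kip.

φR_n ≈ 88.6 kip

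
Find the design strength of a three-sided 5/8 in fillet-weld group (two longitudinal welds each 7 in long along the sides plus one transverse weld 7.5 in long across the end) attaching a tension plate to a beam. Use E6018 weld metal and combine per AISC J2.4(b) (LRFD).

E60XX → F_EXX = 60 ksi.
t_e = 0.707 × 0.625 = 0.4419 in.
R_nwl = 0.6 × 60 × 0.4419 × 14 = 222.7 kip (longitudinal, 2 welds).
R_nwt = 0.6 × 60 × 0.4419 × 7.5 = 119.3 kip (transverse, base value).
(i) R_nwl + R_nwt = 342 kip; (ii) 0.85 R_nwl + 1.5 R_nwt = 368.3 kip.
R_n = max = 368.3 kip [governs: (ii)]; φR_n = 276.2 kip.

φR_n ≈ 276 kip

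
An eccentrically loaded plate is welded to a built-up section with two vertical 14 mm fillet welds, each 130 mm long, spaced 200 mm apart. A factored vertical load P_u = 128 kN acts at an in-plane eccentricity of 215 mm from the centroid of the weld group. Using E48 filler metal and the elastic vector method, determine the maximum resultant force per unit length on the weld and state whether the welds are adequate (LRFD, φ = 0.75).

f_max ≈ 1540 N/mm; adequate

E48XX → F_EXX = 480 MPa.
Total weld length L_w = 260 mm. Treat welds as unit-width lines.
Polar moment about centroid: J = 2[d³/12 + d(b/2)²] = 2[130³/12 + 130×100²] = 2966000 mm³.
Direct shear f_v = P/L_w = 128×10³ / 260 = 492.3 N/mm (vertical).
Torsion M = P·e = 128×10³ × 215 = 27520000 N·mm.
Critical point at (x, y) = (100, 65) from centroid. f_tx = M·y/J = 603.1 N/mm; f_ty = M·x/J = 927.8 N/mm.
Resultant f_max = √[f_tx² + (f_v + f_ty)²] = √[603.1² + (492.3 + 927.8)²] = 1543 N/mm.
Capacity per unit length: φr_n = 0.75 × 0.6 × 480 × (0.707 × 14) = 2138 N/mm.
1543 ≤ 2138 → adequate.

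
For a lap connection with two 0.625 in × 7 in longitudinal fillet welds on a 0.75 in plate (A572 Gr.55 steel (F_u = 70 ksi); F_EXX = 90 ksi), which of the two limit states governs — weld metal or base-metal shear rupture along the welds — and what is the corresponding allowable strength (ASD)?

t_e = 0.707 × 0.625 = 0.4419 in; L = 14 in.
Weld metal: R_n/Ω = (1/2.0) × 0.6 × 90 × 0.4419 × 14 = 167 kip.
Base metal (shear rupture): R_n/Ω = (1/2.0) × 0.6 × 70 × 0.75 × 14 = 220.5 kip.
Governing: weld metal.

R_n/Ω ≈ 167 kip (weld metal governs)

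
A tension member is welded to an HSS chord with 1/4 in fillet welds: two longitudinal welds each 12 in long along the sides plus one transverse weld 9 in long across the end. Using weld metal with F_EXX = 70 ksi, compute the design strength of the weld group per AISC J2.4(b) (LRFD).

t_e = 0.707 × 0.25 = 0.1767 in.
R_nwl = 0.6 × 70 × 0.1767 × 24 = 178.2 kip (longitudinal, 2 welds).
R_nwt = 0.6 × 70 × 0.1767 × 9 = 66.81 kip (transverse, base value).
(i) R_nwl + R_nwt = 245 kip; (ii) 0.85 R_nwl + 1.5 R_nwt = 251.7 kip.
R_n = max = 251.7 kip [governs: (ii)]; φR_n = 188.7 kip.

φR_n ≈ 189 kip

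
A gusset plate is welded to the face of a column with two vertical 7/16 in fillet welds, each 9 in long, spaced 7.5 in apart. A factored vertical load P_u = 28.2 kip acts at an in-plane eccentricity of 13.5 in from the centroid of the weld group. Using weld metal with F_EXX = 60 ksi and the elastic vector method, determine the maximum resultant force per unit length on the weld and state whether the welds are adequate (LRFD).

Total weld length L_w = 18 in. Treat welds as unit-width lines.
Polar moment about centroid: J = 2[d³/12 + d(b/2)²] = 2[9³/12 + 9×3.75²] = 374.6 in³.
Direct shear f_v = P/L_w = 28.2 / 18 = 1.567 kip/in (vertical).
Torsion M = P·e = 28.2 × 13.5 = 380.7 kip·in.
Critical point at (x, y) = (3.75, 4.5) from centroid. f_tx = M·y/J = 4.573 kip/in; f_ty = M·x/J = 3.811 kip/in.
Resultant f_max = √[f_tx² + (f_v + f_ty)²] = √[4.573² + (1.567 + 3.811)²] = 7.059 kip/in.
Capacity per unit length: φr_n = 0.75 × 0.6 × 60 × (0.707 × 0.4375) = 8.351 kip/in.
7.059 ≤ 8.351 → adequate.

f_max ≈ 7.06 kip/in; adequate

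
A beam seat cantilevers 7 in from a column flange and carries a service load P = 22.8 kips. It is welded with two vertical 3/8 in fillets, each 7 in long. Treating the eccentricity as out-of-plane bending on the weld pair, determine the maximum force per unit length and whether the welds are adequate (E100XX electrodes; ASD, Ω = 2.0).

E100XX → F_EXX = 100 ksi.
L_w = 2 × 7 = 14 in; section modulus (unit throat) S = 2 × L²/6 = 16.33 in².
Direct shear f_v = P/L_w = 22.8/14 = 1.629 kip/in.
Moment M = P × e = 22.8 × 7 = 159.6 kip·in; bending f_b = M/S = 9.771 kip/in.
f_max = √(f_v² + f_b²) = √(1.629² + 9.771²) = 9.906 kip/in.
r_n/Ω = (1/2.0) × 0.6 × 100 × (0.707 × 0.375) = 7.954 kip/in → NOT adequate.

f_max ≈ 9.91 kip/in; NOT adequate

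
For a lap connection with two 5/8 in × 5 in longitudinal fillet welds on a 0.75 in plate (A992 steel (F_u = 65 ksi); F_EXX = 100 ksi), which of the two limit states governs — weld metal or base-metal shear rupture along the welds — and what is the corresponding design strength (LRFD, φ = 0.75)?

φR_n ≈ 199 kips (weld metal governs)

t_e = 0.707 × 0.625 = 0.4419 in; L = 10 in.
Weld metal: φR_n = 0.75 × 0.6 × 100 × 0.4419 × 10 = 198.8 kips.
Base metal (shear rupture): φR_n = 0.75 × 0.6 × 65 × 0.75 × 10 = 219.4 kips.
Governing: weld metal.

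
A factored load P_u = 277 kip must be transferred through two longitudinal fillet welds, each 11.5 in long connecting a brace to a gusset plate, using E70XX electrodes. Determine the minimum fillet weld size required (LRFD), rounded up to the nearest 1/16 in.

E70XX → F_EXX = 70 ksi.
Total weld length L = 23 in.
Required throat t_e = P_u / (φ × 0.6 F_EXX × L) = 277 / (0.75 × 0.6 × 70 × 23) = 0.3823 in.
Required leg w = t_e / 0.707 = 0.5408 in → use 9/16 in.

w = 9/16 in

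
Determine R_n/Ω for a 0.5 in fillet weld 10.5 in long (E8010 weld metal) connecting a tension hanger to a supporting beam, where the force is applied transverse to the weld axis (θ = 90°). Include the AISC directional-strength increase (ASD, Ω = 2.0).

R_n/Ω ≈ 134 kip

E80XX → F_EXX = 80 ksi.
t_e = 0.707 × 0.5 = 0.3535 in; A_we = 0.3535 × 10.5 = 3.712 in².
Directional factor: 1.0 + 0.5 sin^1.5(90°) = 1.5.
F_nw = 0.6 × 80 × 1.5 = 72 ksi.
R_n/Ω = (72 × 3.712) / 2.0 = 133.6 kip.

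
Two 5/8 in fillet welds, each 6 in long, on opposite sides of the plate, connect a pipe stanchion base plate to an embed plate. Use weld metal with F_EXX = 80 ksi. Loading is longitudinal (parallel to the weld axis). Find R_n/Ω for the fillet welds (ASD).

R_n/Ω ≈ 127 kips

Effective throat t_e = 0.707 × 0.625 = 0.4419 in.
Total length L = 12 in; A_we = 0.4419 × 12 = 5.302 in².
F_nw = 0.6 F_EXX = 0.6 × 80 = 48 ksi.
R_n = 48 × 5.302 = 254.5 kips; R_n/Ω = 254.5/2.0 = 127.3 kips.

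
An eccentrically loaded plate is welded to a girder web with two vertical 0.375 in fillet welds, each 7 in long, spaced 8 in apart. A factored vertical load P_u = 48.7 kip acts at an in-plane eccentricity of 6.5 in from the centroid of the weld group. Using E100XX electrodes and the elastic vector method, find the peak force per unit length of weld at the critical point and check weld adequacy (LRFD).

f_max ≈ 8.9 kip/in; adequate

E100XX → F_EXX = 100 ksi.
Total weld length L_w = 14 in. Treat welds as unit-width lines.
Polar moment about centroid: J = 2[d³/12 + d(b/2)²] = 2[7³/12 + 7×4²] = 281.2 in³.
Direct shear f_v = P/L_w = 48.7 / 14 = 3.479 kip/in (vertical).
Torsion M = P·e = 48.7 × 6.5 = 316.55 kip·in.
Critical point at (x, y) = (4, 3.5) from centroid. f_tx = M·y/J = 3.94 kip/in; f_ty = M·x/J = 4.503 kip/in.
Resultant f_max = √[f_tx² + (f_v + f_ty)²] = √[3.94² + (3.479 + 4.503)²] = 8.902 kip/in.
Capacity per unit length: φr_n = 0.75 × 0.6 × 100 × (0.707 × 0.375) = 11.93 kip/in.
8.902 ≤ 11.93 → adequate.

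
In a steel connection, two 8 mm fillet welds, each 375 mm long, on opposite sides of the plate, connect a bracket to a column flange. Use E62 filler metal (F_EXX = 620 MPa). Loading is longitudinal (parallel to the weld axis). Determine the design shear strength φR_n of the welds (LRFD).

Effective throat t_e = 0.707 × 8 = 5.656 mm.
Total length L = 750 mm; A_we = 5.656 × 750 = 4242 mm².
F_nw = 0.6 F_EXX = 0.6 × 620 = 372 MPa.
φR_n = 0.75 × 372 × 4242 × 10⁻³ = 1184 kN.

φR_n ≈ 1180 kN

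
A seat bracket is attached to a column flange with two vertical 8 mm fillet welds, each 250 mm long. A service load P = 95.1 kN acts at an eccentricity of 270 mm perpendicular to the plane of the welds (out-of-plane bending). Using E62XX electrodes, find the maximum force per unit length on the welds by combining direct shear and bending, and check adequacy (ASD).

E62XX → F_EXX = 620 MPa.
L_w = 2 × 250 = 500 mm; section modulus (unit throat) S = 2 × L²/6 = 20830 mm².
Direct shear f_v = P/L_w = 95.1×10³/500 = 190.2 N/mm.
Moment M = P × e = 95.1×10³ × 270 = 25677000 N·mm; bending f_b = M/S = 1232 N/mm.
f_max = √(f_v² + f_b²) = √(190.2² + 1232²) = 1247 N/mm.
r_n/Ω = (1/2.0) × 0.6 × 620 × (0.707 × 8) = 1052 N/mm → NOT adequate.

f_max ≈ 1250 N/mm; NOT adequate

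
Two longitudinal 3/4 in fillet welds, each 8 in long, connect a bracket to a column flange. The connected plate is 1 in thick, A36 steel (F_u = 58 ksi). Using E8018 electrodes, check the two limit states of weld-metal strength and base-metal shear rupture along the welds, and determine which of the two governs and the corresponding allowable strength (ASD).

E80XX → F_EXX = 80 ksi.
t_e = 0.707 × 0.75 = 0.5302 in; L = 16 in.
Weld metal: R_n/Ω = (1/2.0) × 0.6 × 80 × 0.5302 × 16 = 203.6 kips.
Base metal (shear rupture): R_n/Ω = (1/2.0) × 0.6 × 58 × 1 × 16 = 278.4 kips.
Governing: weld metal.

R_n/Ω ≈ 204 kips (weld metal governs)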